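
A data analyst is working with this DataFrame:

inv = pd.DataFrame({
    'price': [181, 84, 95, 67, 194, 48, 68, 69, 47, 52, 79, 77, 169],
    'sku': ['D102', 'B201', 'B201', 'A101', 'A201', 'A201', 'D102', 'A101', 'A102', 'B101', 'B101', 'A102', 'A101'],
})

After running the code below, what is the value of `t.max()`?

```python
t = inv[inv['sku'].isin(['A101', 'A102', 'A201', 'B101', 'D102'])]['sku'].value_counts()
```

3

filter rows where sku in ['A101', 'A102', 'A201', 'B101', 'D102']:
    price   sku
0     181  D102
3      67  A101
4     194  A201
5      48  A201
6      68  D102
7      69  A101
8      47  A102
9      52  B101
10     79  B101
11     77  A102
12    169  A101
value_counts of sku:
sku
A101    3
D102    2
A201    2
A102    2
B101    2
Name: count, dtype: int64
The max of the resulting series is 3.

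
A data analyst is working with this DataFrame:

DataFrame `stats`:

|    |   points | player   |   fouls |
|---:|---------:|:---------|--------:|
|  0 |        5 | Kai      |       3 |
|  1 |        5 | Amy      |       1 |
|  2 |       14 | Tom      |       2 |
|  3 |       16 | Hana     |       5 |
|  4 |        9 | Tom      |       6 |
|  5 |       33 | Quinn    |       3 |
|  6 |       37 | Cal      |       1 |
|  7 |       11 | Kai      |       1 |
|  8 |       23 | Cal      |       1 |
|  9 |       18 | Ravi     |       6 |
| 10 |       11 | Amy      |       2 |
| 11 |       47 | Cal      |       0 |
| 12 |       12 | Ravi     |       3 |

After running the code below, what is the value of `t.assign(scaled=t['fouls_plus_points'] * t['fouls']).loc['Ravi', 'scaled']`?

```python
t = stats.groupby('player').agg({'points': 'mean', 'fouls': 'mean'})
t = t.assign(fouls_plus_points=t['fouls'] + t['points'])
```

group by player: mean(points), mean(fouls):
           points     fouls
player                     
Amy      8.000000  1.500000
Cal     35.666667  0.666667
Hana    16.000000  5.000000
Kai      8.000000  2.000000
Quinn   33.000000  3.000000
Ravi    15.000000  4.500000
Tom     11.500000  4.000000
add column fouls_plus_points = t['fouls'] + t['points']:
           points     fouls  fouls_plus_points
player                                        
Amy      8.000000  1.500000           9.500000
Cal     35.666667  0.666667          36.333333
Hana    16.000000  5.000000          21.000000
Kai      8.000000  2.000000          10.000000
Quinn   33.000000  3.000000          36.000000
Ravi    15.000000  4.500000          19.500000
Tom     11.500000  4.000000          15.500000
add column scaled = t['fouls_plus_points'] * t['fouls']:
           points     fouls  fouls_plus_points      scaled
player                                                    
Amy      8.000000  1.500000           9.500000   14.250000
Cal     35.666667  0.666667          36.333333   24.222222
Hana    16.000000  5.000000          21.000000  105.000000
Kai      8.000000  2.000000          10.000000   20.000000
Quinn   33.000000  3.000000          36.000000  108.000000
Ravi    15.000000  4.500000          19.500000   87.750000
Tom     11.500000  4.000000          15.500000   62.000000
Then the value at row 'Ravi', column 'scaled': 87.75

87.75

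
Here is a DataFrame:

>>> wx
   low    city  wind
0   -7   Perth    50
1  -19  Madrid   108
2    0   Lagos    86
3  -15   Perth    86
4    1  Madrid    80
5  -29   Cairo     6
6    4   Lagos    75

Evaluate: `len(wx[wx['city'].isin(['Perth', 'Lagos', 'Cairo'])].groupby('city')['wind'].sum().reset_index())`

3

filter rows where city in ['Perth', 'Lagos', 'Cairo']:
   low   city  wind
0   -7  Perth    50
2    0  Lagos    86
3  -15  Perth    86
5  -29  Cairo     6
6    4  Lagos    75
group by city, sum of wind:
city
Cairo      6
Lagos    161
Perth    136
Name: wind, dtype: int64
reset_index():
    city  wind
0  Cairo     6
1  Lagos   161
2  Perth   136
Reading off the number of rows, we get 3.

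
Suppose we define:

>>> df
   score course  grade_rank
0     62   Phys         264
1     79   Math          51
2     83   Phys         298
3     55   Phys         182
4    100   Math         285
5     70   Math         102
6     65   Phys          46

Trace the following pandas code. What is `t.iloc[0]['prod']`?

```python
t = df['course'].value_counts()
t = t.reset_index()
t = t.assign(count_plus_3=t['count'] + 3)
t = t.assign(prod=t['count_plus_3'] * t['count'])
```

value_counts of course:
course
Phys    4
Math    3
Name: count, dtype: int64
reset_index():
  course  count
0   Phys      4
1   Math      3
add column count_plus_3 = t['count'] + 3:
  course  count  count_plus_3
0   Phys      4             7
1   Math      3             6
add column prod = t['count_plus_3'] * t['count']:
  course  count  count_plus_3  prod
0   Phys      4             7    28
1   Math      3             6    18
The value at position 0, column 'prod' is 28.

28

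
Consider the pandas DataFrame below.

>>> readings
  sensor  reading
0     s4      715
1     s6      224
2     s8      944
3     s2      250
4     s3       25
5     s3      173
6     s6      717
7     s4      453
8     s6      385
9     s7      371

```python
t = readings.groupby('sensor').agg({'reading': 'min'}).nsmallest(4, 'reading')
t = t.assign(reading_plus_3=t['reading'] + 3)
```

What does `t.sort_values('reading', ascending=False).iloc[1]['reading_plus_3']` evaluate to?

253

group by sensor, min of reading:
        reading
sensor         
s2          250
s3           25
s4          453
s6          224
s7          371
s8          944
take 4 rows with smallest reading:
        reading
sensor         
s3           25
s6          224
s2          250
s7          371
add column reading_plus_3 = t['reading'] + 3:
        reading  reading_plus_3
sensor                         
s3           25              28
s6          224             227
s2          250             253
s7          371             374
sort by reading descending:
        reading  reading_plus_3
sensor                         
s7          371             374
s2          250             253
s6          224             227
s3           25              28
Finally, value at position 1, column 'reading_plus_3' = 253.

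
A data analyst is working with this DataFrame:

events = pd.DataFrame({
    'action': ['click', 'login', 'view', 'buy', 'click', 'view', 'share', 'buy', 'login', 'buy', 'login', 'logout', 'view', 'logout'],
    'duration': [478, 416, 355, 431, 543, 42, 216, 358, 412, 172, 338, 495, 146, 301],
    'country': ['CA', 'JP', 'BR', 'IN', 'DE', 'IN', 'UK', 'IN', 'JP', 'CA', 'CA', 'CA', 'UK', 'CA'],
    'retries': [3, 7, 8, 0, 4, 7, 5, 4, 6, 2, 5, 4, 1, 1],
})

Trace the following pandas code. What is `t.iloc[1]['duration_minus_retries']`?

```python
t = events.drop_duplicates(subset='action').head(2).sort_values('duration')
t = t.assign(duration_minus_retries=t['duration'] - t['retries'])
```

475

drop duplicate action (keep=first):
    action  duration country  retries
0    click       478      CA        3
1    login       416      JP        7
2     view       355      BR        8
3      buy       431      IN        0
6    share       216      UK        5
11  logout       495      CA        4
take first 2 rows:
  action  duration country  retries
0  click       478      CA        3
1  login       416      JP        7
sort by duration:
  action  duration country  retries
1  login       416      JP        7
0  click       478      CA        3
add column duration_minus_retries = t['duration'] - t['retries']:
  action  duration country  retries  duration_minus_retries
1  login       416      JP        7                     409
0  click       478      CA        3                     475
Finally, value at position 1, column 'duration_minus_retries' = 475.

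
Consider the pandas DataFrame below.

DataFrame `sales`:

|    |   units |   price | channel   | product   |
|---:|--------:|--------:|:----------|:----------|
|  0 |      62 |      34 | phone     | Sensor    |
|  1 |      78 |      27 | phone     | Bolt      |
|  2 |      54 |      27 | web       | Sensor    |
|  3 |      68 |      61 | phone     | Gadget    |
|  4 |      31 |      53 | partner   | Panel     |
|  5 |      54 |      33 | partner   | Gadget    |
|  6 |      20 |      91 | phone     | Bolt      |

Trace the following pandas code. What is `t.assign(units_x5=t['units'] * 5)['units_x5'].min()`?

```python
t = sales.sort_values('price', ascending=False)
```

100

sort by price descending:
   units  price  channel product
6     20     91    phone    Bolt
3     68     61    phone  Gadget
4     31     53  partner   Panel
0     62     34    phone  Sensor
5     54     33  partner  Gadget
1     78     27    phone    Bolt
2     54     27      web  Sensor
add column units_x5 = t['units'] * 5:
   units  price  channel product  units_x5
6     20     91    phone    Bolt       100
3     68     61    phone  Gadget       340
4     31     53  partner   Panel       155
0     62     34    phone  Sensor       310
5     54     33  partner  Gadget       270
1     78     27    phone    Bolt       390
2     54     27      web  Sensor       270
Finally, min of column 'units_x5' = 100.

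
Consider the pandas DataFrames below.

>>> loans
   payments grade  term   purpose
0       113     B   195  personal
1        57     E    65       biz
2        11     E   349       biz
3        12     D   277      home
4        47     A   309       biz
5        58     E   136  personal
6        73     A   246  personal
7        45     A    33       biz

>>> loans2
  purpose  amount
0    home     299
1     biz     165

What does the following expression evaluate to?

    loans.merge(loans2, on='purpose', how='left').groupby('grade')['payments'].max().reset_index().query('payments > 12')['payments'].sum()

merge on 'purpose' (how='left') → 8 rows:
   payments grade  term   purpose  amount
0       113     B   195  personal     NaN
1        57     E    65       biz   165.0
2        11     E   349       biz   165.0
3        12     D   277      home   299.0
4        47     A   309       biz   165.0
5        58     E   136  personal     NaN
6        73     A   246  personal     NaN
7        45     A    33       biz   165.0
group by grade, max of payments:
grade
A     73
B    113
D     12
E     58
Name: payments, dtype: int64
reset_index():
  grade  payments
0     A        73
1     B       113
2     D        12
3     E        58
filter rows where payments > 12:
  grade  payments
0     A        73
1     B       113
3     E        58

244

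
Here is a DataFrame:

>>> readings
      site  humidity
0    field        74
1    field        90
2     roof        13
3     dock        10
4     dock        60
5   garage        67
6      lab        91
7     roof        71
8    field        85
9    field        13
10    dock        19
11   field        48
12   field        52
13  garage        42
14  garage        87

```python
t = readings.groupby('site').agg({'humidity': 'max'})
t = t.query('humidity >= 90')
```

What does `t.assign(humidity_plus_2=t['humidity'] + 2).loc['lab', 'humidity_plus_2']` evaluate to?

93

group by site, max of humidity:
        humidity
site            
dock          60
field         90
garage        87
lab           91
roof          71
filter rows where humidity >= 90:
       humidity
site           
field        90
lab          91
add column humidity_plus_2 = t['humidity'] + 2:
       humidity  humidity_plus_2
site                            
field        90               92
lab          91               93
So loc['lab', 'humidity_plus_2'] = 93.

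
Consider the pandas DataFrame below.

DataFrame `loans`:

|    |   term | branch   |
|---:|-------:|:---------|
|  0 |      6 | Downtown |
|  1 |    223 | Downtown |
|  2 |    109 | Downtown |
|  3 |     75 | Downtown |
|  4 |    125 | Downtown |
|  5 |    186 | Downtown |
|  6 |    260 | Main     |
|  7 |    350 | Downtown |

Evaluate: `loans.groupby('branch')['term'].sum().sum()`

1334

group by branch, sum of term:
branch
Downtown    1074
Main         260
Name: term, dtype: int64
Taking the sum of the resulting series gives 1334.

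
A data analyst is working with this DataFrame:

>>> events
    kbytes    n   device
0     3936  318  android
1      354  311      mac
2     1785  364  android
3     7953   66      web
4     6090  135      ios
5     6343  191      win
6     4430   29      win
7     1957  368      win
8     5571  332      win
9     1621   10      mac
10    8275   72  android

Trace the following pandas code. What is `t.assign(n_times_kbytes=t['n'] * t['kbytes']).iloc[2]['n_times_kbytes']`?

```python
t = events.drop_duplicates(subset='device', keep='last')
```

drop duplicate device (keep=last):
    kbytes    n   device
3     7953   66      web
4     6090  135      ios
8     5571  332      win
9     1621   10      mac
10    8275   72  android
add column n_times_kbytes = t['n'] * t['kbytes']:
    kbytes    n   device  n_times_kbytes
3     7953   66      web          524898
4     6090  135      ios          822150
8     5571  332      win         1849572
9     1621   10      mac           16210
10    8275   72  android          595800
Hence 1849572.

1849572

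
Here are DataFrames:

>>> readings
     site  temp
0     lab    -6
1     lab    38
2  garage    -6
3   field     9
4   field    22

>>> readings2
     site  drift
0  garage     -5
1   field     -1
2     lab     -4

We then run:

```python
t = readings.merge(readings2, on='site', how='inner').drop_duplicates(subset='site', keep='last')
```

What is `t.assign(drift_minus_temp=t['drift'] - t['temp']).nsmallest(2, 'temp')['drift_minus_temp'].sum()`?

-22

merge on 'site' (how='inner') → 5 rows:
     site  temp  drift
0     lab    -6     -4
1     lab    38     -4
2  garage    -6     -5
3   field     9     -1
4   field    22     -1
drop duplicate site (keep=last):
     site  temp  drift
1     lab    38     -4
2  garage    -6     -5
4   field    22     -1
add column drift_minus_temp = t['drift'] - t['temp']:
     site  temp  drift  drift_minus_temp
1     lab    38     -4               -42
2  garage    -6     -5                 1
4   field    22     -1               -23
take 2 rows with smallest temp:
     site  temp  drift  drift_minus_temp
2  garage    -6     -5                 1
4   field    22     -1               -23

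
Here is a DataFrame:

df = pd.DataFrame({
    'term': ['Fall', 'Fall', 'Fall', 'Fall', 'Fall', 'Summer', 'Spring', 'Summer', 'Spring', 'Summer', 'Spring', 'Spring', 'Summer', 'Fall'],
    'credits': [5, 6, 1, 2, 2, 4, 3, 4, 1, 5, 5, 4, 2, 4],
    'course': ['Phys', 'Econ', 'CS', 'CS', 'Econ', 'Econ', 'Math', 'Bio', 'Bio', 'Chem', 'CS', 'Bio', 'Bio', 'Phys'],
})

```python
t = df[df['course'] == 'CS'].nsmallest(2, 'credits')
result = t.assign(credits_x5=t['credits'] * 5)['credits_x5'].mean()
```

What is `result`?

filter rows where course == 'CS':
      term  credits course
2     Fall        1     CS
3     Fall        2     CS
10  Spring        5     CS
take 2 rows with smallest credits:
   term  credits course
2  Fall        1     CS
3  Fall        2     CS
add column credits_x5 = t['credits'] * 5:
   term  credits course  credits_x5
2  Fall        1     CS           5
3  Fall        2     CS          10
Taking the mean of column 'credits_x5' gives 7.5.

7.5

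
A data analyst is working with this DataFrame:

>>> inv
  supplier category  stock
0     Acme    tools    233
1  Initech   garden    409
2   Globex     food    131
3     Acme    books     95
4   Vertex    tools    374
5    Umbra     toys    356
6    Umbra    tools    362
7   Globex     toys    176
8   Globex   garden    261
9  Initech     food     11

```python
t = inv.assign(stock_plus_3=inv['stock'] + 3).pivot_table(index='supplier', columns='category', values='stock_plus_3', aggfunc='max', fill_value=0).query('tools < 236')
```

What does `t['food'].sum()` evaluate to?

add column stock_plus_3 = inv['stock'] + 3:
  supplier category  stock  stock_plus_3
0     Acme    tools    233           236
1  Initech   garden    409           412
2   Globex     food    131           134
3     Acme    books     95            98
4   Vertex    tools    374           377
5    Umbra     toys    356           359
6    Umbra    tools    362           365
7   Globex     toys    176           179
8   Globex   garden    261           264
9  Initech     food     11            14
pivot: rows=supplier, cols=category, max(stock_plus_3):
category  books  food  garden  tools  toys
supplier                                  
Acme         98     0       0    236     0
Globex        0   134     264      0   179
Initech       0    14     412      0     0
Umbra         0     0       0    365   359
Vertex        0     0       0    377     0
filter rows where tools < 236:
category  books  food  garden  tools  toys
supplier                                  
Globex        0   134     264      0   179
Initech       0    14     412      0     0

148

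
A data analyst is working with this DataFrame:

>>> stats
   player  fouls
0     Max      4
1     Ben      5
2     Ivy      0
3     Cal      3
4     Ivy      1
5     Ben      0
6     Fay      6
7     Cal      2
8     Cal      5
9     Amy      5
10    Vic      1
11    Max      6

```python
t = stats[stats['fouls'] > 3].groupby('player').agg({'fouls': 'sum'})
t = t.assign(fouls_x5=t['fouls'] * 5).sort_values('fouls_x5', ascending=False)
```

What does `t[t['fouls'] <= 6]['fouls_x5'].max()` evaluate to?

filter rows where fouls > 3:
   player  fouls
0     Max      4
1     Ben      5
6     Fay      6
8     Cal      5
9     Amy      5
11    Max      6
group by player, sum of fouls:
        fouls
player       
Amy         5
Ben         5
Cal         5
Fay         6
Max        10
add column fouls_x5 = t['fouls'] * 5:
        fouls  fouls_x5
player                 
Amy         5        25
Ben         5        25
Cal         5        25
Fay         6        30
Max        10        50
sort by fouls_x5 descending:
        fouls  fouls_x5
player                 
Max        10        50
Fay         6        30
Amy         5        25
Ben         5        25
Cal         5        25
filter rows where fouls <= 6:
        fouls  fouls_x5
player                 
Fay         6        30
Amy         5        25
Ben         5        25
Cal         5        25
So max() = 30.

30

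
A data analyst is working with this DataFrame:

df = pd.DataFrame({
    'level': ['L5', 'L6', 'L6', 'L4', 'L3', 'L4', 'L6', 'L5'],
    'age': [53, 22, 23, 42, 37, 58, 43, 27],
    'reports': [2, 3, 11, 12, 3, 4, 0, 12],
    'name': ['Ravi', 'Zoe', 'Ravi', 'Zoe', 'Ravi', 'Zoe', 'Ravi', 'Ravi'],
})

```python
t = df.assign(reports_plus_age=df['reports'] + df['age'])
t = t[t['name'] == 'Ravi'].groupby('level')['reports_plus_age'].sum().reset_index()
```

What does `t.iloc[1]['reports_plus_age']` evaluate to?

94

add column reports_plus_age = df['reports'] + df['age']:
  level  age  reports  name  reports_plus_age
0    L5   53        2  Ravi                55
1    L6   22        3   Zoe                25
2    L6   23       11  Ravi                34
3    L4   42       12   Zoe                54
4    L3   37        3  Ravi                40
5    L4   58        4   Zoe                62
6    L6   43        0  Ravi                43
7    L5   27       12  Ravi                39
filter rows where name == 'Ravi':
  level  age  reports  name  reports_plus_age
0    L5   53        2  Ravi                55
2    L6   23       11  Ravi                34
4    L3   37        3  Ravi                40
6    L6   43        0  Ravi                43
7    L5   27       12  Ravi                39
group by level, sum of reports_plus_age:
level
L3    40
L5    94
L6    77
Name: reports_plus_age, dtype: int64
reset_index():
  level  reports_plus_age
0    L3                40
1    L5                94
2    L6                77
Then the value at position 1, column 'reports_plus_age': 94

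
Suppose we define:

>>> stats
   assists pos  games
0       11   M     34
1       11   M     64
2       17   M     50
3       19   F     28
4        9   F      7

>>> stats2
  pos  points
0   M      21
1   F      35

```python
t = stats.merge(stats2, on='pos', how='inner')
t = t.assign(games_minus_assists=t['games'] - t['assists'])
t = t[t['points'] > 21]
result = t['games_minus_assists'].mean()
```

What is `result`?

3.5

merge on 'pos' (how='inner') → 5 rows:
   assists pos  games  points
0       11   M     34      21
1       11   M     64      21
2       17   M     50      21
3       19   F     28      35
4        9   F      7      35
add column games_minus_assists = t['games'] - t['assists']:
   assists pos  games  points  games_minus_assists
0       11   M     34      21                   23
1       11   M     64      21                   53
2       17   M     50      21                   33
3       19   F     28      35                    9
4        9   F      7      35                   -2
filter rows where points > 21:
   assists pos  games  points  games_minus_assists
3       19   F     28      35                    9
4        9   F      7      35                   -2
Finally, mean of column 'games_minus_assists' = 3.5.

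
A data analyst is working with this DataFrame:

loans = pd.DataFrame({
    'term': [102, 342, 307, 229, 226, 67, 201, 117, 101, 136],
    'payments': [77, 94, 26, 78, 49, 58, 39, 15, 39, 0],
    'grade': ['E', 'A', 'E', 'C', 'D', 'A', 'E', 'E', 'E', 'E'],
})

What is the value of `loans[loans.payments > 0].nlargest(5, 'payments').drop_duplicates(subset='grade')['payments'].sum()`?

filter rows where payments > 0:
   term  payments grade
0   102        77     E
1   342        94     A
2   307        26     E
3   229        78     C
4   226        49     D
5    67        58     A
6   201        39     E
7   117        15     E
8   101        39     E
take 5 rows with largest payments:
   term  payments grade
1   342        94     A
3   229        78     C
0   102        77     E
5    67        58     A
4   226        49     D
drop duplicate grade (keep=first):
   term  payments grade
1   342        94     A
3   229        78     C
0   102        77     E
4   226        49     D

298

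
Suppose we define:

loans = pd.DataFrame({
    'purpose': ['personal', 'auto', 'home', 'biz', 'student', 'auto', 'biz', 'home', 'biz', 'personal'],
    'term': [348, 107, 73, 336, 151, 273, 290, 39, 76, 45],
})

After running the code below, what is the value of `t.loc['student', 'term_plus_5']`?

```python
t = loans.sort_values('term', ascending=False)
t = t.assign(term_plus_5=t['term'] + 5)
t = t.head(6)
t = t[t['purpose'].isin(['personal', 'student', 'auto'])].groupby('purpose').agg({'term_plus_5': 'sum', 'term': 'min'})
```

sort by term descending:
    purpose  term
0  personal   348
3       biz   336
6       biz   290
5      auto   273
4   student   151
1      auto   107
8       biz    76
2      home    73
9  personal    45
7      home    39
add column term_plus_5 = t['term'] + 5:
    purpose  term  term_plus_5
0  personal   348          353
3       biz   336          341
6       biz   290          295
5      auto   273          278
4   student   151          156
1      auto   107          112
8       biz    76           81
2      home    73           78
9  personal    45           50
7      home    39           44
take first 6 rows:
    purpose  term  term_plus_5
0  personal   348          353
3       biz   336          341
6       biz   290          295
5      auto   273          278
4   student   151          156
1      auto   107          112
filter rows where purpose in ['personal', 'student', 'auto']:
    purpose  term  term_plus_5
0  personal   348          353
5      auto   273          278
4   student   151          156
1      auto   107          112
group by purpose: sum(term_plus_5), min(term):
          term_plus_5  term
purpose                    
auto              390   107
personal          353   348
student           156   151

156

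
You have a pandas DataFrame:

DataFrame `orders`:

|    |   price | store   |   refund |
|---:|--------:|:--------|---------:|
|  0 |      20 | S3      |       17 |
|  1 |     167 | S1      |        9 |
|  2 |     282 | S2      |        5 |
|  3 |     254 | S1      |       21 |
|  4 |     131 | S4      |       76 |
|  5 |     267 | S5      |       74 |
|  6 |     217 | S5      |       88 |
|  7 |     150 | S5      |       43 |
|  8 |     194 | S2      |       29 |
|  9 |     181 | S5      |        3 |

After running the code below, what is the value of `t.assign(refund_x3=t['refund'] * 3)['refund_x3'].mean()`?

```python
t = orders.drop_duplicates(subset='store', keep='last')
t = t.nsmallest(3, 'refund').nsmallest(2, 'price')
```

30.0

drop duplicate store (keep=last):
   price store  refund
0     20    S3      17
3    254    S1      21
4    131    S4      76
8    194    S2      29
9    181    S5       3
take 3 rows with smallest refund:
   price store  refund
9    181    S5       3
0     20    S3      17
3    254    S1      21
take 2 rows with smallest price:
   price store  refund
0     20    S3      17
9    181    S5       3
add column refund_x3 = t['refund'] * 3:
   price store  refund  refund_x3
0     20    S3      17         51
9    181    S5       3          9
Hence 30.0.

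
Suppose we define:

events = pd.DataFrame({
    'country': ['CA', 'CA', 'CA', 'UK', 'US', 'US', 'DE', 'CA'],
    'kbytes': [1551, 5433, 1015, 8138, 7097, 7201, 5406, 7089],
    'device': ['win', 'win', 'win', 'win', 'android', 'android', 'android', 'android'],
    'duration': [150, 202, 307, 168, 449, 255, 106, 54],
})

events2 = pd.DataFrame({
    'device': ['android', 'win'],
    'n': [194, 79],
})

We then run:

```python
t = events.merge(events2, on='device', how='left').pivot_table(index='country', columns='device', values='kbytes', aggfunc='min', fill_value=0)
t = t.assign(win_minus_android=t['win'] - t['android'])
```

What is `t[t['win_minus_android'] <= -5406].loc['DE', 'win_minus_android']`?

-5406

merge on 'device' (how='left') → 8 rows:
  country  kbytes   device  duration    n
0      CA    1551      win       150   79
1      CA    5433      win       202   79
2      CA    1015      win       307   79
3      UK    8138      win       168   79
4      US    7097  android       449  194
5      US    7201  android       255  194
6      DE    5406  android       106  194
7      CA    7089  android        54  194
pivot: rows=country, cols=device, min(kbytes):
device   android   win
country               
CA          7089  1015
DE          5406     0
UK             0  8138
US          7097     0
add column win_minus_android = t['win'] - t['android']:
device   android   win  win_minus_android
country                                  
CA          7089  1015              -6074
DE          5406     0              -5406
UK             0  8138               8138
US          7097     0              -7097
filter rows where win_minus_android <= -5406:
device   android   win  win_minus_android
country                                  
CA          7089  1015              -6074
DE          5406     0              -5406
US          7097     0              -7097
The value at row 'DE', column 'win_minus_android' is -5406.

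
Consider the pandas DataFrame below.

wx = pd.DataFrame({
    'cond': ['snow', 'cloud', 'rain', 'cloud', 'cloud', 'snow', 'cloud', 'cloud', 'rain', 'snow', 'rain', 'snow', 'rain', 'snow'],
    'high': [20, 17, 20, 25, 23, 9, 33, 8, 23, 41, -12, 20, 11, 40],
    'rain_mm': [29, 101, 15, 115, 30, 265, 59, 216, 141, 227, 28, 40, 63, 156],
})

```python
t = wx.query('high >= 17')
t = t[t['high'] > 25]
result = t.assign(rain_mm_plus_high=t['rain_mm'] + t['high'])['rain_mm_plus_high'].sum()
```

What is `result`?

556

filter rows where high >= 17:
     cond  high  rain_mm
0    snow    20       29
1   cloud    17      101
2    rain    20       15
3   cloud    25      115
4   cloud    23       30
6   cloud    33       59
8    rain    23      141
9    snow    41      227
11   snow    20       40
13   snow    40      156
filter rows where high > 25:
     cond  high  rain_mm
6   cloud    33       59
9    snow    41      227
13   snow    40      156
add column rain_mm_plus_high = t['rain_mm'] + t['high']:
     cond  high  rain_mm  rain_mm_plus_high
6   cloud    33       59                 92
9    snow    41      227                268
13   snow    40      156                196
Finally, sum of column 'rain_mm_plus_high' = 556.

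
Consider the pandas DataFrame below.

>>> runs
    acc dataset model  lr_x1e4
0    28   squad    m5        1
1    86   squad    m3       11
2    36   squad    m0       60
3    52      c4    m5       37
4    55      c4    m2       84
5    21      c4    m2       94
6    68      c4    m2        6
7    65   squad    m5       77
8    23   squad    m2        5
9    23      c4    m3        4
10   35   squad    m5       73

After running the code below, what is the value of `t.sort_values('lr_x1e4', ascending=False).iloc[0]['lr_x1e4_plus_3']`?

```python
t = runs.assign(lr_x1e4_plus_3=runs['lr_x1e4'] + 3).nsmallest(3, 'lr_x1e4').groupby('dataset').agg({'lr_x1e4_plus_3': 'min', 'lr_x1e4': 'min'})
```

7

add column lr_x1e4_plus_3 = runs['lr_x1e4'] + 3:
    acc dataset model  lr_x1e4  lr_x1e4_plus_3
0    28   squad    m5        1               4
1    86   squad    m3       11              14
2    36   squad    m0       60              63
3    52      c4    m5       37              40
4    55      c4    m2       84              87
5    21      c4    m2       94              97
6    68      c4    m2        6               9
7    65   squad    m5       77              80
8    23   squad    m2        5               8
9    23      c4    m3        4               7
10   35   squad    m5       73              76
take 3 rows with smallest lr_x1e4:
   acc dataset model  lr_x1e4  lr_x1e4_plus_3
0   28   squad    m5        1               4
9   23      c4    m3        4               7
8   23   squad    m2        5               8
group by dataset: min(lr_x1e4_plus_3), min(lr_x1e4):
         lr_x1e4_plus_3  lr_x1e4
dataset                         
c4                    7        4
squad                 4        1
sort by lr_x1e4 descending:
         lr_x1e4_plus_3  lr_x1e4
dataset                         
c4                    7        4
squad                 4        1
Taking the value at position 0, column 'lr_x1e4_plus_3' gives 7.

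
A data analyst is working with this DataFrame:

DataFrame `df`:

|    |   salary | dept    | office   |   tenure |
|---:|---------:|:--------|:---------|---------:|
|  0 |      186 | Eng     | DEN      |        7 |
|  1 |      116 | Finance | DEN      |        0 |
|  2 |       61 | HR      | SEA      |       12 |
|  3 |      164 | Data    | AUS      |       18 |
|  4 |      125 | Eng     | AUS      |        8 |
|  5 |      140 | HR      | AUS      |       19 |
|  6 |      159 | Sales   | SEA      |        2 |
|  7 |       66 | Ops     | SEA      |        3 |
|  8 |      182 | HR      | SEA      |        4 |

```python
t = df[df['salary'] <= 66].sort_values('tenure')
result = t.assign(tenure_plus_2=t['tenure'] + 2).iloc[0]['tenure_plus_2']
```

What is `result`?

5

filter rows where salary <= 66:
   salary dept office  tenure
2      61   HR    SEA      12
7      66  Ops    SEA       3
sort by tenure:
   salary dept office  tenure
7      66  Ops    SEA       3
2      61   HR    SEA      12
add column tenure_plus_2 = t['tenure'] + 2:
   salary dept office  tenure  tenure_plus_2
7      66  Ops    SEA       3              5
2      61   HR    SEA      12             14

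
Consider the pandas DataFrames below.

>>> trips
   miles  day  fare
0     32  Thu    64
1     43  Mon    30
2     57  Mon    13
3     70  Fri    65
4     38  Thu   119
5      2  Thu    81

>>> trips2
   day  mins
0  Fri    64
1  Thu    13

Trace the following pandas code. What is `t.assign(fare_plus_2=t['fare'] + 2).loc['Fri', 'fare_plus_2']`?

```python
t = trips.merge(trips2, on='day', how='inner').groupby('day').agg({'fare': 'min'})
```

merge on 'day' (how='inner') → 4 rows:
   miles  day  fare  mins
0     32  Thu    64    13
1     70  Fri    65    64
2     38  Thu   119    13
3      2  Thu    81    13
group by day, min of fare:
     fare
day      
Fri    65
Thu    64
add column fare_plus_2 = t['fare'] + 2:
     fare  fare_plus_2
day                   
Fri    65           67
Thu    64           66
Reading off the value at row 'Fri', column 'fare_plus_2', we get 67.

67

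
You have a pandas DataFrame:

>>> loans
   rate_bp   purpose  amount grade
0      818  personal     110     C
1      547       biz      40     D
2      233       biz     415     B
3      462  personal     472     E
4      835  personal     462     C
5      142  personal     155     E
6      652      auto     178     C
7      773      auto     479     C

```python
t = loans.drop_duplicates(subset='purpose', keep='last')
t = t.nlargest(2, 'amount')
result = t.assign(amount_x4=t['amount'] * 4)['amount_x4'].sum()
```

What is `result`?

drop duplicate purpose (keep=last):
   rate_bp   purpose  amount grade
2      233       biz     415     B
5      142  personal     155     E
7      773      auto     479     C
take 2 rows with largest amount:
   rate_bp purpose  amount grade
7      773    auto     479     C
2      233     biz     415     B
add column amount_x4 = t['amount'] * 4:
   rate_bp purpose  amount grade  amount_x4
7      773    auto     479     C       1916
2      233     biz     415     B       1660

3576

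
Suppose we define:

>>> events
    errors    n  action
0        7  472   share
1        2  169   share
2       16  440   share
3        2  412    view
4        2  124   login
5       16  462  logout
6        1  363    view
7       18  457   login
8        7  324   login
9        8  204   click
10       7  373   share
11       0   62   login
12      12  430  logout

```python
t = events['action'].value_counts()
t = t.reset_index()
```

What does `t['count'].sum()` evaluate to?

value_counts of action:
action
share     4
login     4
view      2
logout    2
click     1
Name: count, dtype: int64
reset_index():
   action  count
0   share      4
1   login      4
2    view      2
3  logout      2
4   click      1
sum of column 'count' → 13

13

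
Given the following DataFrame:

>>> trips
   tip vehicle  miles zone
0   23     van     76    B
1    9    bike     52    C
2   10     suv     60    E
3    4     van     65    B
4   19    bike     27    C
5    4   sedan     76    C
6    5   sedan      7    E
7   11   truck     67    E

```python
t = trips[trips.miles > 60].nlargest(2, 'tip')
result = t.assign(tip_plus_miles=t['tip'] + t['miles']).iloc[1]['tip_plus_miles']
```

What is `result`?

78

filter rows where miles > 60:
   tip vehicle  miles zone
0   23     van     76    B
3    4     van     65    B
5    4   sedan     76    C
7   11   truck     67    E
take 2 rows with largest tip:
   tip vehicle  miles zone
0   23     van     76    B
7   11   truck     67    E
add column tip_plus_miles = t['tip'] + t['miles']:
   tip vehicle  miles zone  tip_plus_miles
0   23     van     76    B              99
7   11   truck     67    E              78
The value at position 1, column 'tip_plus_miles' is 78.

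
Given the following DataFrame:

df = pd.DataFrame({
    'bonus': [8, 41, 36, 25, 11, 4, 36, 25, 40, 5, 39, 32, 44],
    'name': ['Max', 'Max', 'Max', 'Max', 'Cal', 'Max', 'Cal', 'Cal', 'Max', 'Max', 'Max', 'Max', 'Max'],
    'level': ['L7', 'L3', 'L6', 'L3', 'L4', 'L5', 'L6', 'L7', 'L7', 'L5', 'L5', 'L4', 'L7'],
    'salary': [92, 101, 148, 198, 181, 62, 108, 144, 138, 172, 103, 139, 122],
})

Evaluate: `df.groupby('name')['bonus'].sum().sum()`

group by name, sum of bonus:
name
Cal     72
Max    274
Name: bonus, dtype: int64
Then the sum of the resulting series: 346

346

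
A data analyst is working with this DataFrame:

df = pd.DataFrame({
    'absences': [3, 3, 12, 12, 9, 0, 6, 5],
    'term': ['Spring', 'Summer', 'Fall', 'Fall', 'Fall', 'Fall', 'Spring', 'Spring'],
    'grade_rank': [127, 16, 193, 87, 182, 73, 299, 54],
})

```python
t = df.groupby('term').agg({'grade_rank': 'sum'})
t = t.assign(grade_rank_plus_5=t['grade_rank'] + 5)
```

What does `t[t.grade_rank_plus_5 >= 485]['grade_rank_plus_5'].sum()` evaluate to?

1025

group by term, sum of grade_rank:
        grade_rank
term              
Fall           535
Spring         480
Summer          16
add column grade_rank_plus_5 = t['grade_rank'] + 5:
        grade_rank  grade_rank_plus_5
term                                 
Fall           535                540
Spring         480                485
Summer          16                 21
filter rows where grade_rank_plus_5 >= 485:
        grade_rank  grade_rank_plus_5
term                                 
Fall           535                540
Spring         480                485
Hence 1025.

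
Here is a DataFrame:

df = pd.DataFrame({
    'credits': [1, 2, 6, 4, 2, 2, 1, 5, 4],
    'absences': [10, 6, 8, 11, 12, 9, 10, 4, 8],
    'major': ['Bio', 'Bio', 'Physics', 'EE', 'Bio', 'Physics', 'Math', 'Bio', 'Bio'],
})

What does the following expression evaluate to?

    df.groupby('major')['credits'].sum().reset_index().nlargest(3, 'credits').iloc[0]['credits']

group by major, sum of credits:
major
Bio        14
EE          4
Math        1
Physics     8
Name: credits, dtype: int64
reset_index():
     major  credits
0      Bio       14
1       EE        4
2     Math        1
3  Physics        8
take 3 rows with largest credits:
     major  credits
0      Bio       14
3  Physics        8
1       EE        4

14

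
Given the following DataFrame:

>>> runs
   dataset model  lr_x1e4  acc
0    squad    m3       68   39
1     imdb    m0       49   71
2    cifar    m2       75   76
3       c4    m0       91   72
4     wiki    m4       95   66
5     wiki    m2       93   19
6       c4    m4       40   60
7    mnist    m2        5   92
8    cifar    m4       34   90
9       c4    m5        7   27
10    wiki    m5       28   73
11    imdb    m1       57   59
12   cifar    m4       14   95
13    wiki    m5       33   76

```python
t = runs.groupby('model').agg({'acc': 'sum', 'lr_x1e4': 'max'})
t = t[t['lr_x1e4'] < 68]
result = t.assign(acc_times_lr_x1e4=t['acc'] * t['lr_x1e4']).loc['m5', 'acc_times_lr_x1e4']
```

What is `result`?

group by model: sum(acc), max(lr_x1e4):
       acc  lr_x1e4
model              
m0     143       91
m1      59       57
m2     187       93
m3      39       68
m4     311       95
m5     176       33
filter rows where lr_x1e4 < 68:
       acc  lr_x1e4
model              
m1      59       57
m5     176       33
add column acc_times_lr_x1e4 = t['acc'] * t['lr_x1e4']:
       acc  lr_x1e4  acc_times_lr_x1e4
model                                 
m1      59       57               3363
m5     176       33               5808
Reading off the value at row 'm5', column 'acc_times_lr_x1e4', we get 5808.

5808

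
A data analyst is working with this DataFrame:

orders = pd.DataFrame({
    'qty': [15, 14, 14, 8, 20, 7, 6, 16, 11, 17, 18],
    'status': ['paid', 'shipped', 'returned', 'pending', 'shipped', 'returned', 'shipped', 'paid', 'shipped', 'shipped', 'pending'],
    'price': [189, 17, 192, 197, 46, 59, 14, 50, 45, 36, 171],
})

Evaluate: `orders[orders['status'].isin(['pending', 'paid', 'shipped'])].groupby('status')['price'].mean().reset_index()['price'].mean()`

filter rows where status in ['pending', 'paid', 'shipped']:
    qty   status  price
0    15     paid    189
1    14  shipped     17
3     8  pending    197
4    20  shipped     46
6     6  shipped     14
7    16     paid     50
8    11  shipped     45
9    17  shipped     36
10   18  pending    171
group by status, mean of price:
status
paid       119.5
pending    184.0
shipped     31.6
Name: price, dtype: float64
reset_index():
    status  price
0     paid  119.5
1  pending  184.0
2  shipped   31.6
Taking the mean of column 'price' gives 111.7.

111.7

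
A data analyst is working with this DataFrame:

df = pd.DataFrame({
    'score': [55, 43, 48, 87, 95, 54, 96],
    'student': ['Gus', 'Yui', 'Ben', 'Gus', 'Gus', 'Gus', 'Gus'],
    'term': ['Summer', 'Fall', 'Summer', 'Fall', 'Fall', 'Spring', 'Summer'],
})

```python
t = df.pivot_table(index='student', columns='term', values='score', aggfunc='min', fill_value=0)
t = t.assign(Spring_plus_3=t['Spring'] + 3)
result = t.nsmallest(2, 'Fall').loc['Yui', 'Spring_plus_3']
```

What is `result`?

3

pivot: rows=student, cols=term, min(score):
term     Fall  Spring  Summer
student                      
Ben         0       0      48
Gus        87      54      55
Yui        43       0       0
add column Spring_plus_3 = t['Spring'] + 3:
term     Fall  Spring  Summer  Spring_plus_3
student                                     
Ben         0       0      48              3
Gus        87      54      55             57
Yui        43       0       0              3
take 2 rows with smallest Fall:
term     Fall  Spring  Summer  Spring_plus_3
student                                     
Ben         0       0      48              3
Yui        43       0       0              3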